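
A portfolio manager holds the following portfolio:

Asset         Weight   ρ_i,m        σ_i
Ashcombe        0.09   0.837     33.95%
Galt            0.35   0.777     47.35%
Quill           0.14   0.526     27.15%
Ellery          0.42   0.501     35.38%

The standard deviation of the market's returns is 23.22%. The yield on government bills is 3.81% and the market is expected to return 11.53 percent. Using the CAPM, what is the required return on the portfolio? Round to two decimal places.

β_Ashcombe = 0.837 × 33.95% / 23.22% = 1.2238
β_Galt = 0.777 × 47.35% / 23.22% = 1.5845
β_Quill = 0.526 × 27.15% / 23.22% = 0.6150
β_Ellery = 0.501 × 35.38% / 23.22% = 0.7634
β_P = Σ w_i β_i = 0.09×1.2238 + 0.35×1.5845 + 0.14×0.6150 + 0.42×0.7634 = 1.0714
MRP = 11.53% − 3.81% = 7.72%
E(R_P) = R_f + β_P × MRP = 3.81% + 1.0714 × 7.72% = 12.08%

12.08%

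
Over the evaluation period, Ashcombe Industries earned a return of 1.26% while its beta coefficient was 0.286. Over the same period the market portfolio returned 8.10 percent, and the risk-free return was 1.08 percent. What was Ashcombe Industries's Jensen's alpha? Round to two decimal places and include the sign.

-1.83%

Market excess return = 8.10% − 1.08% = 7.02%
CAPM benchmark = R_f + β(R_m − R_f) = 1.08% + 0.286 × 7.02% = 3.08772%
α = actual − benchmark = 1.26% − 3.08772% = -1.83%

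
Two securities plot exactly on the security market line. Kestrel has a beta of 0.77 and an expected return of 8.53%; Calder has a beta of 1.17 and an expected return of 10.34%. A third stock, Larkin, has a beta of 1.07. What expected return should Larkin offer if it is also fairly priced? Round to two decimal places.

MRP (SML slope) = (10.34% − 8.53%) / (1.17 − 0.77) = 1.81% / 0.40 = 4.5250%
R_f (intercept) = 8.53% − 0.77 × 4.5250% = 5.0458%
E(R_Larkin) = R_f + β × MRP = 5.0458% + 1.07 × 4.5250% = 9.89%

9.89%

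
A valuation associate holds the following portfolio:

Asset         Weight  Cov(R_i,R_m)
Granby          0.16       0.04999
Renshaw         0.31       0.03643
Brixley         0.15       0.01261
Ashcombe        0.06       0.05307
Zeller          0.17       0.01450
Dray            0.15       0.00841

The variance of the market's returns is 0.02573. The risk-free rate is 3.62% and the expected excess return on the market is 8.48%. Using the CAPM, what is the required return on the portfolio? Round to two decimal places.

12.88%

β_Granby = 0.04999 / 0.02573 = 1.9429
β_Renshaw = 0.03643 / 0.02573 = 1.4159
β_Brixley = 0.01261 / 0.02573 = 0.4901
β_Ashcombe = 0.05307 / 0.02573 = 2.0626
β_Zeller = 0.01450 / 0.02573 = 0.5635
β_Dray = 0.00841 / 0.02573 = 0.3269
β_P = Σ w_i β_i = 0.16×1.9429 + 0.31×1.4159 + 0.15×0.4901 + 0.06×2.0626 + 0.17×0.5635 + 0.15×0.3269 = 1.0919
E(R_P) = R_f + β_P × MRP = 3.62% + 1.0919 × 8.48% = 12.88%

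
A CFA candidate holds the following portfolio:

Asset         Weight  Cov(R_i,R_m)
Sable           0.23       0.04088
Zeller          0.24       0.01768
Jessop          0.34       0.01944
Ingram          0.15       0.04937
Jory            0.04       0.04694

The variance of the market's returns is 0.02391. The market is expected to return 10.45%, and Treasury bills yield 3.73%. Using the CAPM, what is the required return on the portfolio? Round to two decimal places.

β_Sable = 0.04088 / 0.02391 = 1.7097
β_Zeller = 0.01768 / 0.02391 = 0.7394
β_Jessop = 0.01944 / 0.02391 = 0.8130
β_Ingram = 0.04937 / 0.02391 = 2.0648
β_Jory = 0.04694 / 0.02391 = 1.9632
β_P = Σ w_i β_i = 0.23×1.7097 + 0.24×0.7394 + 0.34×0.8130 + 0.15×2.0648 + 0.04×1.9632 = 1.2354
MRP = 10.45% − 3.73% = 6.72%
E(R_P) = R_f + β_P × MRP = 3.73% + 1.2354 × 6.72% = 12.03%

12.03%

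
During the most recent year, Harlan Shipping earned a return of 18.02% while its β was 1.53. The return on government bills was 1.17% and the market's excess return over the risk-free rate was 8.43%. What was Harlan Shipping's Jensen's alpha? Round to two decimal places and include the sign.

CAPM benchmark = R_f + β(R_m − R_f) = 1.17% + 1.53 × 8.43% = 14.0679%
α = actual − benchmark = 18.02% − 14.0679% = +3.95%

+3.95%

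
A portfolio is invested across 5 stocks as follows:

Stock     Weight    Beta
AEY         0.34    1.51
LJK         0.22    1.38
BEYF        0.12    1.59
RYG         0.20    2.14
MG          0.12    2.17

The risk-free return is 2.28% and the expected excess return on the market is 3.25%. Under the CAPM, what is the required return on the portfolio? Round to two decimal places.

7.79%

β_P = Σ w_i β_i = 0.34×1.51 + 0.22×1.38 + 0.12×1.59 + 0.20×2.14 + 0.12×2.17 = 1.6962
E(R_P) = R_f + β_P × MRP = 2.28% + 1.6962 × 3.25% = 7.79%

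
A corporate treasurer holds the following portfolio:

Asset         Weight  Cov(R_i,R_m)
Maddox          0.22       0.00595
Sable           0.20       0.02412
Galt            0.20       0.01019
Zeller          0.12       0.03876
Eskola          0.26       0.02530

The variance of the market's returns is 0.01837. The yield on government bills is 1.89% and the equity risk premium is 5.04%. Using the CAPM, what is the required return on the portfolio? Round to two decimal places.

7.21%

β_Maddox = 0.00595 / 0.01837 = 0.3239
β_Sable = 0.02412 / 0.01837 = 1.3130
β_Galt = 0.01019 / 0.01837 = 0.5547
β_Zeller = 0.03876 / 0.01837 = 2.1100
β_Eskola = 0.02530 / 0.01837 = 1.3772
β_P = Σ w_i β_i = 0.22×0.3239 + 0.20×1.3130 + 0.20×0.5547 + 0.12×2.1100 + 0.26×1.3772 = 1.0561
E(R_P) = R_f + β_P × MRP = 1.89% + 1.0561 × 5.04% = 7.21%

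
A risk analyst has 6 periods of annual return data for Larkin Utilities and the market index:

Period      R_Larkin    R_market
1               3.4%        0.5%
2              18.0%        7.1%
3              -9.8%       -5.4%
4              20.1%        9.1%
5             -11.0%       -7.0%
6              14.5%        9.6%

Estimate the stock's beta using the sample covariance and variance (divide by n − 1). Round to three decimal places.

1.841

Mean R_i = (3.4 + 18.0 − 9.8 + 20.1 − 11.0 + 14.5) / 6 = 5.8667%
Mean R_m = (0.5 + 7.1 − 5.4 + 9.1 − 7.0 + 9.6) / 6 = 2.3167%
Σ(R_i − R̄_i)(R_m − R̄_m) = 499.9833  ⇒  Cov = 499.9833 / 5 = 99.9967
Σ(R_m − R̄_m)² = 271.5883  ⇒  Var(R_m) = 271.5883 / 5 = 54.3177
β = Cov / Var(R_m) = 99.9967 / 54.3177 = 1.8410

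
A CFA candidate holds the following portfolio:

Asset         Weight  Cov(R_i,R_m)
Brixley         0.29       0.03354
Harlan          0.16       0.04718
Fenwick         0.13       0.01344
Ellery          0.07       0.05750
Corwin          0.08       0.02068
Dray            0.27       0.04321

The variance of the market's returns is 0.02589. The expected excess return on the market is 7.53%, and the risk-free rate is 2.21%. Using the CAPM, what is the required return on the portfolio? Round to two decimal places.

12.79%

β_Brixley = 0.03354 / 0.02589 = 1.2955
β_Harlan = 0.04718 / 0.02589 = 1.8223
β_Fenwick = 0.01344 / 0.02589 = 0.5191
β_Ellery = 0.05750 / 0.02589 = 2.2209
β_Corwin = 0.02068 / 0.02589 = 0.7988
β_Dray = 0.04321 / 0.02589 = 1.6690
β_P = Σ w_i β_i = 0.29×1.2955 + 0.16×1.8223 + 0.13×0.5191 + 0.07×2.2209 + 0.08×0.7988 + 0.27×1.6690 = 1.4047
E(R_P) = R_f + β_P × MRP = 2.21% + 1.4047 × 7.53% = 12.79%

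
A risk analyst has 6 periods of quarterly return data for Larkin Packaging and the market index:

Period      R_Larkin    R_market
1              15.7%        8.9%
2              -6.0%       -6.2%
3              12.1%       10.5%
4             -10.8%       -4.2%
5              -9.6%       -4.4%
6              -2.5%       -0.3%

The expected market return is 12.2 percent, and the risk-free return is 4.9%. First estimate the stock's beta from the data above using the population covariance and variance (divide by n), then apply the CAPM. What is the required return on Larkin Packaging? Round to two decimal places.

Mean R_i = (15.7 − 6.0 + 12.1 − 10.8 − 9.6 − 2.5) / 6 = -0.1833%
Mean R_m = (8.9 − 6.2 + 10.5 − 4.2 − 4.4 − 0.3) / 6 = 0.7167%
Σ(R_i − R̄_i)(R_m − R̄_m) = 393.1183  ⇒  Cov = 393.1183 / 6 = 65.5197
Σ(R_m − R̄_m)² = 261.9083  ⇒  Var(R_m) = 261.9083 / 6 = 43.6514
β = Cov / Var(R_m) = 65.5197 / 43.6514 = 1.5010
MRP = 12.2% − 4.9% = 7.30%
E(R) = R_f + β × MRP = 4.9% + 1.5010 × 7.3% = 15.86%

15.86%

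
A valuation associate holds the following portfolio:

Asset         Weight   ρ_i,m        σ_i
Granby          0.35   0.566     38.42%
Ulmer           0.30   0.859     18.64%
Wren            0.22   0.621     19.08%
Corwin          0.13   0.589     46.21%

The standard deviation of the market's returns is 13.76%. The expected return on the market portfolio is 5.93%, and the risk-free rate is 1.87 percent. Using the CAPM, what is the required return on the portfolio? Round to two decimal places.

β_Granby = 0.566 × 38.42% / 13.76% = 1.5804
β_Ulmer = 0.859 × 18.64% / 13.76% = 1.1636
β_Wren = 0.621 × 19.08% / 13.76% = 0.8611
β_Corwin = 0.589 × 46.21% / 13.76% = 1.9780
β_P = Σ w_i β_i = 0.35×1.5804 + 0.30×1.1636 + 0.22×0.8611 + 0.13×1.9780 = 1.3488
MRP = 5.93% − 1.87% = 4.06%
E(R_P) = R_f + β_P × MRP = 1.87% + 1.3488 × 4.06% = 7.35%

7.35%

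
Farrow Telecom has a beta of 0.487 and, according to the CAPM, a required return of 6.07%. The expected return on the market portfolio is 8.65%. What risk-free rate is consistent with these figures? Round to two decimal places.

3.62%

E(R) = R_f + β(E(R_m) − R_f) = R_f(1 − β) + β·E(R_m)
6.07% = R_f × (1 − 0.487) + 0.487 × 8.65%
6.07% = R_f × 0.513 + 4.21255%
R_f = (6.07% − 4.21255%) / 0.513 = 3.62%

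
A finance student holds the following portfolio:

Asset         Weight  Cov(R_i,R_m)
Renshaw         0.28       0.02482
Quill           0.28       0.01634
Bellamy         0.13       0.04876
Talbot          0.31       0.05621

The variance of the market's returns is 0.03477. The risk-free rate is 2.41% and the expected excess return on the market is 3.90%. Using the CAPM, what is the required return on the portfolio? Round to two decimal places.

β_Renshaw = 0.02482 / 0.03477 = 0.7138
β_Quill = 0.01634 / 0.03477 = 0.4699
β_Bellamy = 0.04876 / 0.03477 = 1.4024
β_Talbot = 0.05621 / 0.03477 = 1.6166
β_P = Σ w_i β_i = 0.28×0.7138 + 0.28×0.4699 + 0.13×1.4024 + 0.31×1.6166 = 1.0149
E(R_P) = R_f + β_P × MRP = 2.41% + 1.0149 × 3.90% = 6.37%

6.37%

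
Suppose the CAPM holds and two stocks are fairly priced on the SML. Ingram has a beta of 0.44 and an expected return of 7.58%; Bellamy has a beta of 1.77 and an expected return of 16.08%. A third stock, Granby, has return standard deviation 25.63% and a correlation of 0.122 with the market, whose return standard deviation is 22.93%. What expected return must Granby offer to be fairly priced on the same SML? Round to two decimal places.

MRP = (16.08% − 7.58%) / (1.77 − 0.44) = 6.3910%
R_f = 7.58% − 0.44 × 6.3910% = 4.7680%
β_Granby = ρ·σ_i/σ_m = 0.122 × 25.63 / 22.93 = 0.1364
E(R_Granby) = R_f + β × MRP = 4.7680% + 0.1364 × 6.3910% = 5.64%

5.64%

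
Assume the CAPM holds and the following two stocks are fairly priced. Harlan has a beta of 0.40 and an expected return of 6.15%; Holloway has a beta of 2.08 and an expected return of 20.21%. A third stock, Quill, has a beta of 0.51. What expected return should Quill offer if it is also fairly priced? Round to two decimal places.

7.07%

MRP (SML slope) = (20.21% − 6.15%) / (2.08 − 0.40) = 14.06% / 1.68 = 8.3690%
R_f (intercept) = 6.15% − 0.40 × 8.3690% = 2.8024%
E(R_Quill) = R_f + β × MRP = 2.8024% + 0.51 × 8.3690% = 7.07%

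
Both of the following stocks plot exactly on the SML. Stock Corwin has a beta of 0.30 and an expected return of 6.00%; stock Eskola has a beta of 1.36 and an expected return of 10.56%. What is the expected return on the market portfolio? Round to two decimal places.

Both satisfy E(R) = R_f + β·MRP, so the slope of the SML is
MRP = (10.56% − 6.00%) / (1.36 − 0.30) = 4.56% / 1.06 = 4.3019%
R_f = E(R_Corwin) − β_Corwin·MRP = 6.00% − 0.30 × 4.3019% = 4.7094%
E(R_m) = R_f + MRP = 4.7094% + 4.3019% = 9.01%

9.01%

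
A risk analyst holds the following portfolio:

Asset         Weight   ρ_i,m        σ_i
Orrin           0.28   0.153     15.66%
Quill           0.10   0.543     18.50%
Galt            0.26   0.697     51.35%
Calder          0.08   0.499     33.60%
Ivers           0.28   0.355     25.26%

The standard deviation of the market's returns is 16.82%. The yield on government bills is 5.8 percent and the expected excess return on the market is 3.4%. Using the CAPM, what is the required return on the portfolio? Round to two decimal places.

8.80%

β_Orrin = 0.153 × 15.66% / 16.82% = 0.1424
β_Quill = 0.543 × 18.50% / 16.82% = 0.5972
β_Galt = 0.697 × 51.35% / 16.82% = 2.1279
β_Calder = 0.499 × 33.60% / 16.82% = 0.9968
β_Ivers = 0.355 × 25.26% / 16.82% = 0.5331
β_P = Σ w_i β_i = 0.28×0.1424 + 0.10×0.5972 + 0.26×2.1279 + 0.08×0.9968 + 0.28×0.5331 = 0.8819
E(R_P) = R_f + β_P × MRP = 5.8% + 0.8819 × 3.4% = 8.80%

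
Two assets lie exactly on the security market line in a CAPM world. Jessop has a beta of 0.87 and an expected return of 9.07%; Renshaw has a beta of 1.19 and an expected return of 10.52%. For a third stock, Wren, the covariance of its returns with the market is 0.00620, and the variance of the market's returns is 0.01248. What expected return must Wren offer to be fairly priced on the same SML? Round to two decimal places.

7.38%

MRP = (10.52% − 9.07%) / (1.19 − 0.87) = 4.5313%
R_f = 9.07% − 0.87 × 4.5313% = 5.1278%
β_Wren = Cov / Var(R_m) = 0.00620 / 0.01248 = 0.4968
E(R_Wren) = R_f + β × MRP = 5.1278% + 0.4968 × 4.5313% = 7.38%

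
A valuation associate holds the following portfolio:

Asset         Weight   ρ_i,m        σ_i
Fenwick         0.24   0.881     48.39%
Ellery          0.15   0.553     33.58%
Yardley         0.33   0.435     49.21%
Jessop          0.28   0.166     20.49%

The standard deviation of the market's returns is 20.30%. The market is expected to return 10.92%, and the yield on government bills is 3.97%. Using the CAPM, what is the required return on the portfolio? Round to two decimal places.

β_Fenwick = 0.881 × 48.39% / 20.30% = 2.1001
β_Ellery = 0.553 × 33.58% / 20.30% = 0.9148
β_Yardley = 0.435 × 49.21% / 20.30% = 1.0545
β_Jessop = 0.166 × 20.49% / 20.30% = 0.1676
β_P = Σ w_i β_i = 0.24×2.1001 + 0.15×0.9148 + 0.33×1.0545 + 0.28×0.1676 = 1.0362
MRP = 10.92% − 3.97% = 6.95%
E(R_P) = R_f + β_P × MRP = 3.97% + 1.0362 × 6.95% = 11.17%

11.17%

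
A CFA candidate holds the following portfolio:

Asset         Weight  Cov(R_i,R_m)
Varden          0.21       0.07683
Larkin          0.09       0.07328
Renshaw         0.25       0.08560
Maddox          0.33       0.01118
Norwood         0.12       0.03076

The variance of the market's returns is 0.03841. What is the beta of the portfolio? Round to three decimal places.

1.341

β_Varden = 0.07683 / 0.03841 = 2.0003
β_Larkin = 0.07328 / 0.03841 = 1.9078
β_Renshaw = 0.08560 / 0.03841 = 2.2286
β_Maddox = 0.01118 / 0.03841 = 0.2911
β_Norwood = 0.03076 / 0.03841 = 0.8008
β_P = Σ w_i β_i = 0.21×2.0003 + 0.09×1.9078 + 0.25×2.2286 + 0.33×0.2911 + 0.12×0.8008 = 1.3411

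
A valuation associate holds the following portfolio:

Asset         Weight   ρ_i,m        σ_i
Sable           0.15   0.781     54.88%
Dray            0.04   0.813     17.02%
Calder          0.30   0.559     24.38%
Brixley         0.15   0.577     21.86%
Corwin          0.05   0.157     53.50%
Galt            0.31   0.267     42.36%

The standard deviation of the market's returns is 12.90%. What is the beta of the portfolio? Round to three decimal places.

β_Sable = 0.781 × 54.88% / 12.90% = 3.3226
β_Dray = 0.813 × 17.02% / 12.90% = 1.0727
β_Calder = 0.559 × 24.38% / 12.90% = 1.0565
β_Brixley = 0.577 × 21.86% / 12.90% = 0.9778
β_Corwin = 0.157 × 53.50% / 12.90% = 0.6511
β_Galt = 0.267 × 42.36% / 12.90% = 0.8768
β_P = Σ w_i β_i = 0.15×3.3226 + 0.04×1.0727 + 0.30×1.0565 + 0.15×0.9778 + 0.05×0.6511 + 0.31×0.8768 = 1.3093

1.309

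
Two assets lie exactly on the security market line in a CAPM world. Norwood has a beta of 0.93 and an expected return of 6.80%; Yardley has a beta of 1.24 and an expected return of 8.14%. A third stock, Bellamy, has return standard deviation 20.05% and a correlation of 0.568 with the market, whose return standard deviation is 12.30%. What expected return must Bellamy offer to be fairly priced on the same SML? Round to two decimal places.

MRP = (8.14% − 6.80%) / (1.24 − 0.93) = 4.3226%
R_f = 6.80% − 0.93 × 4.3226% = 2.7800%
β_Bellamy = ρ·σ_i/σ_m = 0.568 × 20.05 / 12.30 = 0.9259
E(R_Bellamy) = R_f + β × MRP = 2.7800% + 0.9259 × 4.3226% = 6.78%

6.78%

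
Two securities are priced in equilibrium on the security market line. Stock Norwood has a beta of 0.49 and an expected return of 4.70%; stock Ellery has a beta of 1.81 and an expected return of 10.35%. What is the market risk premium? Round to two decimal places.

4.28%

Both satisfy E(R) = R_f + β·MRP, so the slope of the SML is
MRP = (10.35% − 4.70%) / (1.81 − 0.49) = 5.65% / 1.32 = 4.2803%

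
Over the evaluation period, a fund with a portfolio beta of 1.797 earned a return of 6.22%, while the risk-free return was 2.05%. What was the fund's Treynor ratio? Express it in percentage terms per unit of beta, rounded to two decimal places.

2.32%

Treynor = (R_P − R_f) / β_P = (6.22% − 2.05%) / 1.7970 = 4.17% / 1.7970 = 2.32%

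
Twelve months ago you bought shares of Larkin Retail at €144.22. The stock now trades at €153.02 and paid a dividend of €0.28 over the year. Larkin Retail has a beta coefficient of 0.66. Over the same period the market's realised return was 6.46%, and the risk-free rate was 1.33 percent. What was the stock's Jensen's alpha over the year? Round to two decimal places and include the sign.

+1.58%

Realised HPR = (P1 + D1 − P0) / P0 = (153.02 + 0.28 − 144.22) / 144.22 = 9.08 / 144.22 = 6.2959%
MRP = 6.46% − 1.33% = 5.13%
CAPM required = R_f + β·MRP = 1.33% + 0.66 × 5.13% = 4.7158%
α = realised − required = 6.2959% − 4.7158% = +1.58%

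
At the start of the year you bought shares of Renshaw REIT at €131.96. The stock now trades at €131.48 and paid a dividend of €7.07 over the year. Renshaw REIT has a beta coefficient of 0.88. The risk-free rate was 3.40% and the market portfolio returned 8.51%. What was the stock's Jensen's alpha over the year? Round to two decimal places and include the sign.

Realised HPR = (P1 + D1 − P0) / P0 = (131.48 + 7.07 − 131.96) / 131.96 = 6.59 / 131.96 = 4.9939%
MRP = 8.51% − 3.40% = 5.11%
CAPM required = R_f + β·MRP = 3.40% + 0.88 × 5.11% = 7.8968%
α = realised − required = 4.9939% − 7.8968% = -2.90%

-2.90%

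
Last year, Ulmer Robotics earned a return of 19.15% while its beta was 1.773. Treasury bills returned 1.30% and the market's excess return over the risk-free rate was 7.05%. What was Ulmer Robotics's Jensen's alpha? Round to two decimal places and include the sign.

CAPM benchmark = R_f + β(R_m − R_f) = 1.30% + 1.773 × 7.05% = 13.79965%
α = actual − benchmark = 19.15% − 13.79965% = +5.35%

+5.35%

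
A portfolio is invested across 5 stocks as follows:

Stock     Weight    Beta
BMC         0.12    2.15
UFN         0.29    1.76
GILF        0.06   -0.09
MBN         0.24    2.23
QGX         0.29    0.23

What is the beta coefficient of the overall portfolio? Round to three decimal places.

1.365

β_P = Σ w_i β_i = 0.12×2.15 + 0.29×1.76 + 0.06×-0.09 + 0.24×2.23 + 0.29×0.23 = 1.3649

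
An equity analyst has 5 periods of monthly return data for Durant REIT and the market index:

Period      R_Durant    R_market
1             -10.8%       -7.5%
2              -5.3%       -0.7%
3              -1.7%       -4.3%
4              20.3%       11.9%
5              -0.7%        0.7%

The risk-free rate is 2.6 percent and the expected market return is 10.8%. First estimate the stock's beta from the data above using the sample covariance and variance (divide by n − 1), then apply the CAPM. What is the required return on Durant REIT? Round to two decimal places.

15.17%

Mean R_i = (-10.8 − 5.3 − 1.7 + 20.3 − 0.7) / 5 = 0.3600%
Mean R_m = (-7.5 − 0.7 − 4.3 + 11.9 + 0.7) / 5 = 0.0200%
Σ(R_i − R̄_i)(R_m − R̄_m) = 333.0640  ⇒  Cov = 333.0640 / 4 = 83.2660
Σ(R_m − R̄_m)² = 217.3280  ⇒  Var(R_m) = 217.3280 / 4 = 54.3320
β = Cov / Var(R_m) = 83.2660 / 54.3320 = 1.5325
MRP = 10.8% − 2.6% = 8.20%
E(R) = R_f + β × MRP = 2.6% + 1.5325 × 8.2% = 15.17%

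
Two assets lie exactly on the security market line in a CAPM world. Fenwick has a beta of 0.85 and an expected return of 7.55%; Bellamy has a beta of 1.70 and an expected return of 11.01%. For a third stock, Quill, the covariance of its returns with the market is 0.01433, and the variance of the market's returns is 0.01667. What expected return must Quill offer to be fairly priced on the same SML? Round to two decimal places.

7.59%

MRP = (11.01% − 7.55%) / (1.70 − 0.85) = 4.0706%
R_f = 7.55% − 0.85 × 4.0706% = 4.0900%
β_Quill = Cov / Var(R_m) = 0.01433 / 0.01667 = 0.8596
E(R_Quill) = R_f + β × MRP = 4.0900% + 0.8596 × 4.0706% = 7.59%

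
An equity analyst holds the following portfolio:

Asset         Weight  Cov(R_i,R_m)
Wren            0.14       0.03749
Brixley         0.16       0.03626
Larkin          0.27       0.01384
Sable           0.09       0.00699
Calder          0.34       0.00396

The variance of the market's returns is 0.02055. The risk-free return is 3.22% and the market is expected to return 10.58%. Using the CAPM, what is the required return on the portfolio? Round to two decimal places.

β_Wren = 0.03749 / 0.02055 = 1.8243
β_Brixley = 0.03626 / 0.02055 = 1.7645
β_Larkin = 0.01384 / 0.02055 = 0.6735
β_Sable = 0.00699 / 0.02055 = 0.3401
β_Calder = 0.00396 / 0.02055 = 0.1927
β_P = Σ w_i β_i = 0.14×1.8243 + 0.16×1.7645 + 0.27×0.6735 + 0.09×0.3401 + 0.34×0.1927 = 0.8157
MRP = 10.58% − 3.22% = 7.36%
E(R_P) = R_f + β_P × MRP = 3.22% + 0.8157 × 7.36% = 9.22%

9.22%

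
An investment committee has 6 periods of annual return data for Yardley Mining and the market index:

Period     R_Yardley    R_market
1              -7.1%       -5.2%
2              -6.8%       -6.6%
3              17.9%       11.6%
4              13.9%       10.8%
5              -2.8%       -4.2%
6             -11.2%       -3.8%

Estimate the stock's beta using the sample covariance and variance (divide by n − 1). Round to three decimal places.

1.395

Mean R_i = (-7.1 − 6.8 + 17.9 + 13.9 − 2.8 − 11.2) / 6 = 0.6500%
Mean R_m = (-5.2 − 6.6 + 11.6 + 10.8 − 4.2 − 3.8) / 6 = 0.4333%
Σ(R_i − R̄_i)(R_m − R̄_m) = 492.1900  ⇒  Cov = 492.1900 / 5 = 98.4380
Σ(R_m − R̄_m)² = 352.7533  ⇒  Var(R_m) = 352.7533 / 5 = 70.5507
β = Cov / Var(R_m) = 98.4380 / 70.5507 = 1.3953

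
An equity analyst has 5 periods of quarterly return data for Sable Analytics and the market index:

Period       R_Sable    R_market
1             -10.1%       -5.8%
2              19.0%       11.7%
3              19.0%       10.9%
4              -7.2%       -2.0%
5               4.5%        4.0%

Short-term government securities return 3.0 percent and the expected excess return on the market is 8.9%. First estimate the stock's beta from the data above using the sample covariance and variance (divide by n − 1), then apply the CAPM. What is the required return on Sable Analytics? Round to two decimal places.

Mean R_i = (-10.1 + 19.0 + 19.0 − 7.2 + 4.5) / 5 = 5.0400%
Mean R_m = (-5.8 + 11.7 + 10.9 − 2.0 + 4.0) / 5 = 3.7600%
Σ(R_i − R̄_i)(R_m − R̄_m) = 425.6280  ⇒  Cov = 425.6280 / 4 = 106.4070
Σ(R_m − R̄_m)² = 238.6520  ⇒  Var(R_m) = 238.6520 / 4 = 59.6630
β = Cov / Var(R_m) = 106.4070 / 59.6630 = 1.7835
E(R) = R_f + β × MRP = 3.0% + 1.7835 × 8.9% = 18.87%

18.87%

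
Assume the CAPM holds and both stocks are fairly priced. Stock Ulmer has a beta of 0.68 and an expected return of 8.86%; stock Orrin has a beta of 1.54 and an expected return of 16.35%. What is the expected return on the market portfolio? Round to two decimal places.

11.65%

Both satisfy E(R) = R_f + β·MRP, so the slope of the SML is
MRP = (16.35% − 8.86%) / (1.54 − 0.68) = 7.49% / 0.86 = 8.7093%
R_f = E(R_Ulmer) − β_Ulmer·MRP = 8.86% − 0.68 × 8.7093% = 2.9377%
E(R_m) = R_f + MRP = 2.9377% + 8.7093% = 11.65%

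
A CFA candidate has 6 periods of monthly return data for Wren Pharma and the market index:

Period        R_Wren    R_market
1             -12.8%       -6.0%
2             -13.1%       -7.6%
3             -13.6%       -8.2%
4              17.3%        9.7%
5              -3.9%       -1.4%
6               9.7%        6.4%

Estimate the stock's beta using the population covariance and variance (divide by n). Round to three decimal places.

Mean R_i = (-12.8 − 13.1 − 13.6 + 17.3 − 3.9 + 9.7) / 6 = -2.7333%
Mean R_m = (-6.0 − 7.6 − 8.2 + 9.7 − 1.4 + 6.4) / 6 = -1.1833%
Σ(R_i − R̄_i)(R_m − R̄_m) = 503.8233  ⇒  Cov = 503.8233 / 6 = 83.9706
Σ(R_m − R̄_m)² = 289.6083  ⇒  Var(R_m) = 289.6083 / 6 = 48.2681
β = Cov / Var(R_m) = 83.9706 / 48.2681 = 1.7397

1.740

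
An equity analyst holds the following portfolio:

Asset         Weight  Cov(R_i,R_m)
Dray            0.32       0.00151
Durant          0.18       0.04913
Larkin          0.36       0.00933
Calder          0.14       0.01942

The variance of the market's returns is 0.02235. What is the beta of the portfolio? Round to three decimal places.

0.689

β_Dray = 0.00151 / 0.02235 = 0.0676
β_Durant = 0.04913 / 0.02235 = 2.1982
β_Larkin = 0.00933 / 0.02235 = 0.4174
β_Calder = 0.01942 / 0.02235 = 0.8689
β_P = Σ w_i β_i = 0.32×0.0676 + 0.18×2.1982 + 0.36×0.4174 + 0.14×0.8689 = 0.6892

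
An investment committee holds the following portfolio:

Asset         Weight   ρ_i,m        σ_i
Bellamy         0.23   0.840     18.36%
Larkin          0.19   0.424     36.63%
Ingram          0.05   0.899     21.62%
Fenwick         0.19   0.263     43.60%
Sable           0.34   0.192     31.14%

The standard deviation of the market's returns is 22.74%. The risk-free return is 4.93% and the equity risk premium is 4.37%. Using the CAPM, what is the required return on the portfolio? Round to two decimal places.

7.17%

β_Bellamy = 0.840 × 18.36% / 22.74% = 0.6782
β_Larkin = 0.424 × 36.63% / 22.74% = 0.6830
β_Ingram = 0.899 × 21.62% / 22.74% = 0.8547
β_Fenwick = 0.263 × 43.60% / 22.74% = 0.5043
β_Sable = 0.192 × 31.14% / 22.74% = 0.2629
β_P = Σ w_i β_i = 0.23×0.6782 + 0.19×0.6830 + 0.05×0.8547 + 0.19×0.5043 + 0.34×0.2629 = 0.5137
E(R_P) = R_f + β_P × MRP = 4.93% + 0.5137 × 4.37% = 7.17%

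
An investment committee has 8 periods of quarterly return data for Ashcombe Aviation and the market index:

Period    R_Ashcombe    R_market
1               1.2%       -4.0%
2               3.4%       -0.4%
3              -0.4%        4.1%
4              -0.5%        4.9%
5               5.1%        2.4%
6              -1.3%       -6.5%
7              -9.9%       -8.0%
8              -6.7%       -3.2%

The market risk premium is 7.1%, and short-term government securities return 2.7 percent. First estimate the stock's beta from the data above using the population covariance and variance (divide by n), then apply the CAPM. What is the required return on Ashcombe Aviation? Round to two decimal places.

Mean R_i = (1.2 + 3.4 − 0.4 − 0.5 + 5.1 − 1.3 − 9.9 − 6.7) / 8 = -1.1375%
Mean R_m = (-4.0 − 0.4 + 4.1 + 4.9 + 2.4 − 6.5 − 8.0 − 3.2) / 8 = -1.3375%
Σ(R_i − R̄_i)(R_m − R̄_m) = 98.9088  ⇒  Cov = 98.9088 / 8 = 12.3636
Σ(R_m − R̄_m)² = 164.9188  ⇒  Var(R_m) = 164.9188 / 8 = 20.6149
β = Cov / Var(R_m) = 12.3636 / 20.6149 = 0.5997
E(R) = R_f + β × MRP = 2.7% + 0.5997 × 7.1% = 6.96%

6.96%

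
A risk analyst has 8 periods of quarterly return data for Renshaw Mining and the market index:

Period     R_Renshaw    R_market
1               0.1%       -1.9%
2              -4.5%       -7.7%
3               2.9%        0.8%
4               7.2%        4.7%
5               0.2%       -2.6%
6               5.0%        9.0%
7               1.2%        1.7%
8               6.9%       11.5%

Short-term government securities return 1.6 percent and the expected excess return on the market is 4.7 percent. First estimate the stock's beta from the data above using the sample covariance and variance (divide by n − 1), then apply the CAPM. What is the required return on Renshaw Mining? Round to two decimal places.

4.29%

Mean R_i = (0.1 − 4.5 + 2.9 + 7.2 + 0.2 + 5.0 + 1.2 + 6.9) / 8 = 2.3750%
Mean R_m = (-1.9 − 7.7 + 0.8 + 4.7 − 2.6 + 9.0 + 1.7 + 11.5) / 8 = 1.9375%
Σ(R_i − R̄_i)(R_m − R̄_m) = 159.6775  ⇒  Cov = 159.6775 / 7 = 22.8111
Σ(R_m − R̄_m)² = 278.4988  ⇒  Var(R_m) = 278.4988 / 7 = 39.7855
β = Cov / Var(R_m) = 22.8111 / 39.7855 = 0.5734
E(R) = R_f + β × MRP = 1.6% + 0.5734 × 4.7% = 4.29%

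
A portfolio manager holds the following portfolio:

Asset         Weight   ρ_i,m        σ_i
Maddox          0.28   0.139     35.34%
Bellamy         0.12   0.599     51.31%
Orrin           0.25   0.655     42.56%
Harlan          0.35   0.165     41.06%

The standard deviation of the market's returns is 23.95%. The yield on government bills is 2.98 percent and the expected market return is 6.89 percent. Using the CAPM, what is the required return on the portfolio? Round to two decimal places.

β_Maddox = 0.139 × 35.34% / 23.95% = 0.2051
β_Bellamy = 0.599 × 51.31% / 23.95% = 1.2833
β_Orrin = 0.655 × 42.56% / 23.95% = 1.1640
β_Harlan = 0.165 × 41.06% / 23.95% = 0.2829
β_P = Σ w_i β_i = 0.28×0.2051 + 0.12×1.2833 + 0.25×1.1640 + 0.35×0.2829 = 0.6014
MRP = 6.89% − 2.98% = 3.91%
E(R_P) = R_f + β_P × MRP = 2.98% + 0.6014 × 3.91% = 5.33%

5.33%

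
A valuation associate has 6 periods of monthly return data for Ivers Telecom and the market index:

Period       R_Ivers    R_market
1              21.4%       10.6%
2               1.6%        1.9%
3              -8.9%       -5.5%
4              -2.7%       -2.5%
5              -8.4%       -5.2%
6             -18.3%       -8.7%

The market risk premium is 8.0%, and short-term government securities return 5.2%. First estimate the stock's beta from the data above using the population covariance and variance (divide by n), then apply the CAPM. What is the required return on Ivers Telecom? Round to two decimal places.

20.65%

Mean R_i = (21.4 + 1.6 − 8.9 − 2.7 − 8.4 − 18.3) / 6 = -2.5500%
Mean R_m = (10.6 + 1.9 − 5.5 − 2.5 − 5.2 − 8.7) / 6 = -1.5667%
Σ(R_i − R̄_i)(R_m − R̄_m) = 464.5000  ⇒  Cov = 464.5000 / 6 = 77.4167
Σ(R_m − R̄_m)² = 240.4733  ⇒  Var(R_m) = 240.4733 / 6 = 40.0789
β = Cov / Var(R_m) = 77.4167 / 40.0789 = 1.9316
E(R) = R_f + β × MRP = 5.2% + 1.9316 × 8.0% = 20.65%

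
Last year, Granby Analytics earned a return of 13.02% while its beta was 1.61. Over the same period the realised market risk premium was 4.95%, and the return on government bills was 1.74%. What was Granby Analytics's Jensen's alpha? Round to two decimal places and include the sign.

+3.31%

CAPM benchmark = R_f + β(R_m − R_f) = 1.74% + 1.61 × 4.95% = 9.7095%
α = actual − benchmark = 13.02% − 9.7095% = +3.31%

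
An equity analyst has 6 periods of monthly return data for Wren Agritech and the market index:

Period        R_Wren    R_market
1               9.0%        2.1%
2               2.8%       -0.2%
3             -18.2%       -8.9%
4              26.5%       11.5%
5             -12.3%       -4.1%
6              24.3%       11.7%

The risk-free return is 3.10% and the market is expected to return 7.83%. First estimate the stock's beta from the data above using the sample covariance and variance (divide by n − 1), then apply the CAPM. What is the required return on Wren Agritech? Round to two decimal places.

Mean R_i = (9.0 + 2.8 − 18.2 + 26.5 − 12.3 + 24.3) / 6 = 5.3500%
Mean R_m = (2.1 − 0.2 − 8.9 + 11.5 − 4.1 + 11.7) / 6 = 2.0167%
Σ(R_i − R̄_i)(R_m − R̄_m) = 755.0750  ⇒  Cov = 755.0750 / 5 = 151.0150
Σ(R_m − R̄_m)² = 345.2083  ⇒  Var(R_m) = 345.2083 / 5 = 69.0417
β = Cov / Var(R_m) = 151.0150 / 69.0417 = 2.1873
MRP = 7.83% − 3.10% = 4.73%
E(R) = R_f + β × MRP = 3.10% + 2.1873 × 4.73% = 13.45%

13.45%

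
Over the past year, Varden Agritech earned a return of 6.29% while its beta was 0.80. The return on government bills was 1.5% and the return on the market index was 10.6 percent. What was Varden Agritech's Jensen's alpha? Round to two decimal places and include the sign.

-2.49%

Market excess return = 10.6% − 1.5% = 9.10%
CAPM benchmark = R_f + β(R_m − R_f) = 1.5% + 0.80 × 9.1% = 8.7800%
α = actual − benchmark = 6.29% − 8.7800% = -2.49%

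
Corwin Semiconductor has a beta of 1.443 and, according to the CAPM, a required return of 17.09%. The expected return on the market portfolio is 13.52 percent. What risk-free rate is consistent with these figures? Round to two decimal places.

E(R) = R_f + β(E(R_m) − R_f) = R_f(1 − β) + β·E(R_m)
17.09% = R_f × (1 − 1.443) + 1.443 × 13.52%
17.09% = R_f × -0.443 + 19.50936%
R_f = (17.09% − 19.50936%) / -0.443 = 5.46%

5.46%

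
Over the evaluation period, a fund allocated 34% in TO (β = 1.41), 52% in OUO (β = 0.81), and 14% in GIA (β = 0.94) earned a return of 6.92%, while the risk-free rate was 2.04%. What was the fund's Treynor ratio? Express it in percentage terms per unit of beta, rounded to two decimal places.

4.73%

β_P = 0.34×1.41 + 0.52×0.81 + 0.14×0.94 = 1.0322
Treynor = (R_P − R_f) / β_P = (6.92% − 2.04%) / 1.0322 = 4.88% / 1.0322 = 4.73%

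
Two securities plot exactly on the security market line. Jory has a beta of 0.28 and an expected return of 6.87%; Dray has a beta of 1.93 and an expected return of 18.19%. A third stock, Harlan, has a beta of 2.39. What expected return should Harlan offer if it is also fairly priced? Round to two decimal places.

MRP (SML slope) = (18.19% − 6.87%) / (1.93 − 0.28) = 11.32% / 1.65 = 6.8606%
R_f (intercept) = 6.87% − 0.28 × 6.8606% = 4.9490%
E(R_Harlan) = R_f + β × MRP = 4.9490% + 2.39 × 6.8606% = 21.35%

21.35%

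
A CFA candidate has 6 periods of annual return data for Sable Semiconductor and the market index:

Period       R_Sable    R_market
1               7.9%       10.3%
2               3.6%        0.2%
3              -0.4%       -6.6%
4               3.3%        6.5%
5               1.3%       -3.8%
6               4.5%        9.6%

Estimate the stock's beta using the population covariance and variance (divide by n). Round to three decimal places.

Mean R_i = (7.9 + 3.6 − 0.4 + 3.3 + 1.3 + 4.5) / 6 = 3.3667%
Mean R_m = (10.3 + 0.2 − 6.6 + 6.5 − 3.8 + 9.6) / 6 = 2.7000%
Σ(R_i − R̄_i)(R_m − R̄_m) = 89.9000  ⇒  Cov = 89.9000 / 6 = 14.9833
Σ(R_m − R̄_m)² = 254.8000  ⇒  Var(R_m) = 254.8000 / 6 = 42.4667
β = Cov / Var(R_m) = 14.9833 / 42.4667 = 0.3528

0.353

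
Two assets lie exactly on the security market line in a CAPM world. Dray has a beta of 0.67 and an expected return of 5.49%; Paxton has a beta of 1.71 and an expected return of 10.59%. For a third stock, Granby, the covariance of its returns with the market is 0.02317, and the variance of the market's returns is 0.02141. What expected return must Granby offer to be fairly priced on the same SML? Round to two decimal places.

7.51%

MRP = (10.59% − 5.49%) / (1.71 − 0.67) = 4.9038%
R_f = 5.49% − 0.67 × 4.9038% = 2.2045%
β_Granby = Cov / Var(R_m) = 0.02317 / 0.02141 = 1.0822
E(R_Granby) = R_f + β × MRP = 2.2045% + 1.0822 × 4.9038% = 7.51%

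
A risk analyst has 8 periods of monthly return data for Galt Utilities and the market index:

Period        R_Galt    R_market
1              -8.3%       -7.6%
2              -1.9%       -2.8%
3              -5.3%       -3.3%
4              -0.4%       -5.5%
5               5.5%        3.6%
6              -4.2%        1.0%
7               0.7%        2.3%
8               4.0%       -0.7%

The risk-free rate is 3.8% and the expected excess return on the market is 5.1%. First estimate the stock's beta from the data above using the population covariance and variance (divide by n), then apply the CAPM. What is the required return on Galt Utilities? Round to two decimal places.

7.98%

Mean R_i = (-8.3 − 1.9 − 5.3 − 0.4 + 5.5 − 4.2 + 0.7 + 4.0) / 8 = -1.2375%
Mean R_m = (-7.6 − 2.8 − 3.3 − 5.5 + 3.6 + 1.0 + 2.3 − 0.7) / 8 = -1.6250%
Σ(R_i − R̄_i)(R_m − R̄_m) = 86.4125  ⇒  Cov = 86.4125 / 8 = 10.8016
Σ(R_m − R̄_m)² = 105.3550  ⇒  Var(R_m) = 105.3550 / 8 = 13.1694
β = Cov / Var(R_m) = 10.8016 / 13.1694 = 0.8202
E(R) = R_f + β × MRP = 3.8% + 0.8202 × 5.1% = 7.98%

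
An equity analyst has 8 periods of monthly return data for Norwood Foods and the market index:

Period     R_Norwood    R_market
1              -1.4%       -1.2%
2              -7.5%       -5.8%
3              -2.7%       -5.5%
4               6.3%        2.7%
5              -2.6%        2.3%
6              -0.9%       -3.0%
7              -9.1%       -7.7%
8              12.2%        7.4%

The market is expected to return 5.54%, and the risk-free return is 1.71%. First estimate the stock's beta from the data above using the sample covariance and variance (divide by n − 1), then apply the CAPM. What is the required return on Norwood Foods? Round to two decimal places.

Mean R_i = (-1.4 − 7.5 − 2.7 + 6.3 − 2.6 − 0.9 − 9.1 + 12.2) / 8 = -0.7125%
Mean R_m = (-1.2 − 5.8 − 5.5 + 2.7 + 2.3 − 3.0 − 7.7 + 7.4) / 8 = -1.3500%
Σ(R_i − R̄_i)(R_m − R̄_m) = 226.4150  ⇒  Cov = 226.4150 / 7 = 32.3450
Σ(R_m − R̄_m)² = 186.3800  ⇒  Var(R_m) = 186.3800 / 7 = 26.6257
β = Cov / Var(R_m) = 32.3450 / 26.6257 = 1.2148
MRP = 5.54% − 1.71% = 3.83%
E(R) = R_f + β × MRP = 1.71% + 1.2148 × 3.83% = 6.36%

6.36%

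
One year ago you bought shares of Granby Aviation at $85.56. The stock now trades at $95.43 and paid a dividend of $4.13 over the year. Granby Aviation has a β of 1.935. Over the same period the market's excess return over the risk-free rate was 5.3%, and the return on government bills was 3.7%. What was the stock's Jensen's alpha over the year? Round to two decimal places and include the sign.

+2.41%

Realised HPR = (P1 + D1 − P0) / P0 = (95.43 + 4.13 − 85.56) / 85.56 = 14.00 / 85.56 = 16.3628%
CAPM required = R_f + β·MRP = 3.7% + 1.935 × 5.3% = 13.9555%
α = realised − required = 16.3628% − 13.9555% = +2.41%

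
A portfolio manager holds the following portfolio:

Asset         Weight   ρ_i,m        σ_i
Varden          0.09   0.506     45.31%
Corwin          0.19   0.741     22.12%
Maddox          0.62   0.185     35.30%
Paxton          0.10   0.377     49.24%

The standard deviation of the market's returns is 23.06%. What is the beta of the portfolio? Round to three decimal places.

0.481

β_Varden = 0.506 × 45.31% / 23.06% = 0.9942
β_Corwin = 0.741 × 22.12% / 23.06% = 0.7108
β_Maddox = 0.185 × 35.30% / 23.06% = 0.2832
β_Paxton = 0.377 × 49.24% / 23.06% = 0.8050
β_P = Σ w_i β_i = 0.09×0.9942 + 0.19×0.7108 + 0.62×0.2832 + 0.10×0.8050 = 0.4806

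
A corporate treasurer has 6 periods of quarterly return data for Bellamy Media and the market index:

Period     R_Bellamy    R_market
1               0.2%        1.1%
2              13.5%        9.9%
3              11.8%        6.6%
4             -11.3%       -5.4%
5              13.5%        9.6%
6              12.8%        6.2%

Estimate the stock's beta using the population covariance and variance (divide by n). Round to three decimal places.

Mean R_i = (0.2 + 13.5 + 11.8 − 11.3 + 13.5 + 12.8) / 6 = 6.7500%
Mean R_m = (1.1 + 9.9 + 6.6 − 5.4 + 9.6 + 6.2) / 6 = 4.6667%
Σ(R_i − R̄_i)(R_m − R̄_m) = 292.7300  ⇒  Cov = 292.7300 / 6 = 48.7883
Σ(R_m − R̄_m)² = 171.8733  ⇒  Var(R_m) = 171.8733 / 6 = 28.6456
β = Cov / Var(R_m) = 48.7883 / 28.6456 = 1.7032

1.703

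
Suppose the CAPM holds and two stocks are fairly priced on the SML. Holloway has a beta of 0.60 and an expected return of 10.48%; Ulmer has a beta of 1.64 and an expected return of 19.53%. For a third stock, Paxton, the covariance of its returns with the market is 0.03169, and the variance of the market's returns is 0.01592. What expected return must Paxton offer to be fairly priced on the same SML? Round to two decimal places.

MRP = (19.53% − 10.48%) / (1.64 − 0.60) = 8.7019%
R_f = 10.48% − 0.60 × 8.7019% = 5.2589%
β_Paxton = Cov / Var(R_m) = 0.03169 / 0.01592 = 1.9906
E(R_Paxton) = R_f + β × MRP = 5.2589% + 1.9906 × 8.7019% = 22.58%

22.58%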